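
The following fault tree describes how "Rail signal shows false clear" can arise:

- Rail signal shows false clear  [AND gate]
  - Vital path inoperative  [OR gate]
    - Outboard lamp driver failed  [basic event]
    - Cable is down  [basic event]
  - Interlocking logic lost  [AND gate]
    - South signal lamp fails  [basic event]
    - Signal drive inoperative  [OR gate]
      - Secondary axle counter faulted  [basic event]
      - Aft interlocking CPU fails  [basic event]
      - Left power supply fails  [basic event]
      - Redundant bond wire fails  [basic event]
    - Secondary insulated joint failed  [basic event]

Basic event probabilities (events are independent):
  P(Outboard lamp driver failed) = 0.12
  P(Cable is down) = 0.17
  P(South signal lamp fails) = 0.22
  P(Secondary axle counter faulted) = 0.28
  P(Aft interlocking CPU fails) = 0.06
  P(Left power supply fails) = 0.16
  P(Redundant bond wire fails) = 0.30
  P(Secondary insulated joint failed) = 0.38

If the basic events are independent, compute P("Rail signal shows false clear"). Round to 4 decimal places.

P(Vital path inoperative) [OR] = 1 − (1−0.12) × (1−0.17) = 0.269600
P(Signal drive inoperative) [OR] = 1 − (1−0.28) × (1−0.06) × (1−0.16) × (1−0.30) = 0.602042
P(Interlocking logic lost) [AND] = 0.22 × 0.602042 × 0.38 = 0.050331
P(Rail signal shows false clear) [AND] = 0.269600 × 0.050331 = 0.013569
Rounded to 4 decimal places: P(Rail signal shows false clear) ≈ 0.0136.

0.0136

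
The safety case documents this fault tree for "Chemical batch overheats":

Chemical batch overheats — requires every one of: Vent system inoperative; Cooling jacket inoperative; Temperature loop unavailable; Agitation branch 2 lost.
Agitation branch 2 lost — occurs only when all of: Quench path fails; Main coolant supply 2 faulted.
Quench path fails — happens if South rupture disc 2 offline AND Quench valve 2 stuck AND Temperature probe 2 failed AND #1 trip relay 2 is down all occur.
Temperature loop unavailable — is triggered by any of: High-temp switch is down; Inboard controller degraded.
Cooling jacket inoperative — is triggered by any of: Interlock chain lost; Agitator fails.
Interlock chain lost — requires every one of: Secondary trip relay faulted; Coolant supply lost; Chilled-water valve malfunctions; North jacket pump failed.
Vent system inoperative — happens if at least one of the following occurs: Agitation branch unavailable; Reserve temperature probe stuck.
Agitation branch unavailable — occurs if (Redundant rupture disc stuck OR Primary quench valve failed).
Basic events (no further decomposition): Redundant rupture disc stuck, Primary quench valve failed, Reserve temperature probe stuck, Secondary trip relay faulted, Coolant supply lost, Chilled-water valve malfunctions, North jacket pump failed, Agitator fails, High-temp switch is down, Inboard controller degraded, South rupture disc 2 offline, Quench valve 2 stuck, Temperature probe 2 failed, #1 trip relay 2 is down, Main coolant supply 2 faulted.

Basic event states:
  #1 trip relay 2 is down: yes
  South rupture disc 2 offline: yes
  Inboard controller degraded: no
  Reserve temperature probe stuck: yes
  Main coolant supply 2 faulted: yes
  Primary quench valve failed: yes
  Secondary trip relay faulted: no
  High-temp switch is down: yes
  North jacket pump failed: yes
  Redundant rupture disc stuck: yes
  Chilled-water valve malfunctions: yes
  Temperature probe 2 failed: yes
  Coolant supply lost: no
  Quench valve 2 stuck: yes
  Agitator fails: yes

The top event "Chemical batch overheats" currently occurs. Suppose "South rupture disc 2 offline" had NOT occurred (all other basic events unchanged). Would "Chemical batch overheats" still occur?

Counterfactual: set "South rupture disc 2 offline" to not occurred.
Agitation branch unavailable [OR]: Redundant rupture disc stuck=occurs, Primary quench valve failed=occurs → at least one input occurs → occurs.
Vent system inoperative [OR]: Agitation branch unavailable=occurs, Reserve temperature probe stuck=occurs → at least one input occurs → occurs.
Interlock chain lost [AND]: Secondary trip relay faulted=not, Coolant supply lost=not, Chilled-water valve malfunctions=occurs, North jacket pump failed=occurs → not all inputs occur → does not occur.
Cooling jacket inoperative [OR]: Interlock chain lost=not, Agitator fails=occurs → at least one input occurs → occurs.
Temperature loop unavailable [OR]: High-temp switch is down=occurs, Inboard controller degraded=not → at least one input occurs → occurs.
Quench path fails [AND]: South rupture disc 2 offline=not, Quench valve 2 stuck=occurs, Temperature probe 2 failed=occurs, #1 trip relay 2 is down=occurs → not all inputs occur → does not occur.
Agitation branch 2 lost [AND]: Quench path fails=not, Main coolant supply 2 faulted=occurs → not all inputs occur → does not occur.
Chemical batch overheats [AND]: Vent system inoperative=occurs, Cooling jacket inoperative=occurs, Temperature loop unavailable=occurs, Agitation branch 2 lost=not → not all inputs occur → does not occur.

No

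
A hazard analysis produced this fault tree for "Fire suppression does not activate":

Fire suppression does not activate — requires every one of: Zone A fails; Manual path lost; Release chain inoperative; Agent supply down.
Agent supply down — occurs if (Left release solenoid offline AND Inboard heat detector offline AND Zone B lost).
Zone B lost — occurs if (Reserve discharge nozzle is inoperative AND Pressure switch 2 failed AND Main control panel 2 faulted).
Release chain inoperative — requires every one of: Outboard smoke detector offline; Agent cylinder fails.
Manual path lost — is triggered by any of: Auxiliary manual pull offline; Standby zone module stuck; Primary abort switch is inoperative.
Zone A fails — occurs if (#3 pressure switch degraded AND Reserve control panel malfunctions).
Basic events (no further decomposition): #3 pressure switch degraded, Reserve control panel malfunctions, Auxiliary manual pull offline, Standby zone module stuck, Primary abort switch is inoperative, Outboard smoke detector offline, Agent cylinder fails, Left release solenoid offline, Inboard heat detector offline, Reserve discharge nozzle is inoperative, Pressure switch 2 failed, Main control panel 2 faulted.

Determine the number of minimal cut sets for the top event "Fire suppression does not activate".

Zone A fails [AND]: one cut set from each child combined → 1 × 1 = 1 cut set(s).
Manual path lost [OR]: union of children's cut sets → 3 cut set(s).
Release chain inoperative [AND]: one cut set from each child combined → 1 × 1 = 1 cut set(s).
Zone B lost [AND]: one cut set from each child combined → 1 × 1 × 1 = 1 cut set(s).
Agent supply down [AND]: one cut set from each child combined → 1 × 1 × 1 = 1 cut set(s).
Fire suppression does not activate [AND]: one cut set from each child combined → 1 × 3 × 1 × 1 = 3 cut set(s).
Minimal cut sets: {#3 pressure switch degraded, Agent cylinder fails, Auxiliary manual pull offline, Inboard heat detector offline, Left release solenoid offline, Main control panel 2 faulted, Outboard smoke detector offline, Pressure switch 2 failed, Reserve control panel malfunctions, Reserve discharge nozzle is inoperative}; {#3 pressure switch degraded, Agent cylinder fails, Inboard heat detector offline, Left release solenoid offline, Main control panel 2 faulted, Outboard smoke detector offline, Pressure switch 2 failed, Reserve control panel malfunctions, Reserve discharge nozzle is inoperative, Standby zone module stuck}; {#3 pressure switch degraded, Agent cylinder fails, Inboard heat detector offline, Left release solenoid offline, Main control panel 2 faulted, Outboard smoke detector offline, Pressure switch 2 failed, Primary abort switch is inoperative, Reserve control panel malfunctions, Reserve discharge nozzle is inoperative}.

3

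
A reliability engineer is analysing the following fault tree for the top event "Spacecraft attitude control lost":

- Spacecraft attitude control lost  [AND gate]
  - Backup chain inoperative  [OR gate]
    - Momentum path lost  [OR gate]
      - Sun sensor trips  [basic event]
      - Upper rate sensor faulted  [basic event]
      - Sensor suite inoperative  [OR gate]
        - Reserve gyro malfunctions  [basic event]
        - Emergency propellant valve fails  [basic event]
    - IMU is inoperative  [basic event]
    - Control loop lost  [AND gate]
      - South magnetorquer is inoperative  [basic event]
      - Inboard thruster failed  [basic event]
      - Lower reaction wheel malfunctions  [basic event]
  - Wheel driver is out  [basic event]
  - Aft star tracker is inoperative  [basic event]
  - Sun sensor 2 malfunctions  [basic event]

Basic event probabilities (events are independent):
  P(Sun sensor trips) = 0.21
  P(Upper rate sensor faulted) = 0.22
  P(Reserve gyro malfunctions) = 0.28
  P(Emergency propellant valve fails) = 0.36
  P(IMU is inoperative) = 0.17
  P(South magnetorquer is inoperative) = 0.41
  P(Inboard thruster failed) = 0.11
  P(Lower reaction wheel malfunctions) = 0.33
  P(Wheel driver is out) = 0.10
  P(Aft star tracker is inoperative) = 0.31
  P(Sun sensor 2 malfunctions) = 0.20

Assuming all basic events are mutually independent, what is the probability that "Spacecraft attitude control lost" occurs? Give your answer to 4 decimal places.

0.0048

P(Sensor suite inoperative) [OR] = 1 − (1−0.28) × (1−0.36) = 0.539200
P(Momentum path lost) [OR] = 1 − (1−0.21) × (1−0.22) × (1−0.539200) = 0.716055
P(Control loop lost) [AND] = 0.41 × 0.11 × 0.33 = 0.014883
P(Backup chain inoperative) [OR] = 1 − (1−0.716055) × (1−0.17) × (1−0.014883) = 0.767833
P(Spacecraft attitude control lost) [AND] = 0.767833 × 0.10 × 0.31 × 0.20 = 0.004761
Rounded to 4 decimal places: P(Spacecraft attitude control lost) ≈ 0.0048.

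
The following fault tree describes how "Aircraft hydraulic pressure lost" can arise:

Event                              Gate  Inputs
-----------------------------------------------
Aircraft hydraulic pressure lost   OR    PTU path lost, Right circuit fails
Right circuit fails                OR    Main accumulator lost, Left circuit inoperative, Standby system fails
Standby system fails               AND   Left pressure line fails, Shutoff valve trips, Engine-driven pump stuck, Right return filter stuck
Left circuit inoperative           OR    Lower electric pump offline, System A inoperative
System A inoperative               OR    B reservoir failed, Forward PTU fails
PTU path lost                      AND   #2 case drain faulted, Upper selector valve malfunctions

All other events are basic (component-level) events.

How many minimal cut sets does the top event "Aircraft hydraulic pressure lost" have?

6

PTU path lost [AND]: one cut set from each child combined → 1 × 1 = 1 cut set(s).
System A inoperative [OR]: union of children's cut sets → 2 cut set(s).
Left circuit inoperative [OR]: union of children's cut sets → 3 cut set(s).
Standby system fails [AND]: one cut set from each child combined → 1 × 1 × 1 × 1 = 1 cut set(s).
Right circuit fails [OR]: union of children's cut sets → 5 cut set(s).
Aircraft hydraulic pressure lost [OR]: union of children's cut sets → 6 cut set(s).
Minimal cut sets: {#2 case drain faulted, Upper selector valve malfunctions}; {Main accumulator lost}; {Lower electric pump offline}; {B reservoir failed}; {Forward PTU fails}; {Engine-driven pump stuck, Left pressure line fails, Right return filter stuck, Shutoff valve trips}.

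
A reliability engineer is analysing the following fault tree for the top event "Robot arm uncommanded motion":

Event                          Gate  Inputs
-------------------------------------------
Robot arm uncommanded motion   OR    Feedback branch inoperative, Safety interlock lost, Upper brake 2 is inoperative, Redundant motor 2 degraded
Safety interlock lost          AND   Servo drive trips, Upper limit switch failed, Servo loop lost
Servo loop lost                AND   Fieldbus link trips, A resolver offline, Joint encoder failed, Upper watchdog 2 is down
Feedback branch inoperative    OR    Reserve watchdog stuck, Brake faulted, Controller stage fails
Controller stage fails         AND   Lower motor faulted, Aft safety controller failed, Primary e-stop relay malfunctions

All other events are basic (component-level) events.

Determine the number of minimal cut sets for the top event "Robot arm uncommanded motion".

6

Controller stage fails [AND]: one cut set from each child combined → 1 × 1 × 1 = 1 cut set(s).
Feedback branch inoperative [OR]: union of children's cut sets → 3 cut set(s).
Servo loop lost [AND]: one cut set from each child combined → 1 × 1 × 1 × 1 = 1 cut set(s).
Safety interlock lost [AND]: one cut set from each child combined → 1 × 1 × 1 = 1 cut set(s).
Robot arm uncommanded motion [OR]: union of children's cut sets → 6 cut set(s).
Minimal cut sets: {Reserve watchdog stuck}; {Brake faulted}; {Aft safety controller failed, Lower motor faulted, Primary e-stop relay malfunctions}; {A resolver offline, Fieldbus link trips, Joint encoder failed, Servo drive trips, Upper limit switch failed, Upper watchdog 2 is down}; {Upper brake 2 is inoperative}; {Redundant motor 2 degraded}.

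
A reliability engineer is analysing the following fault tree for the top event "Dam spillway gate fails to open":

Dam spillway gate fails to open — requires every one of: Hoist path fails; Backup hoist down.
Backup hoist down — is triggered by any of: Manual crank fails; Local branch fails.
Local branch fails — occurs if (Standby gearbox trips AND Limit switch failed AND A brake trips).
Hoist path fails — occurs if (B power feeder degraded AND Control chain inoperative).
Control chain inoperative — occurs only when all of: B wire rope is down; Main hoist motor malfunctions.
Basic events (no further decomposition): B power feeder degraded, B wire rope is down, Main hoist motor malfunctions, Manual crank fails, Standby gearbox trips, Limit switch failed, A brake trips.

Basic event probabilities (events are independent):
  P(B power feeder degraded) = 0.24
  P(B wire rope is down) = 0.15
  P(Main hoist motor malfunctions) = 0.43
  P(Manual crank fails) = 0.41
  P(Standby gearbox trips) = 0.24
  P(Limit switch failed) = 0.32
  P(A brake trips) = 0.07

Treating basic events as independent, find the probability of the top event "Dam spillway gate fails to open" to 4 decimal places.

0.0064

P(Control chain inoperative) [AND] = 0.15 × 0.43 = 0.064500
P(Hoist path fails) [AND] = 0.24 × 0.064500 = 0.015480
P(Local branch fails) [AND] = 0.24 × 0.32 × 0.07 = 0.005376
P(Backup hoist down) [OR] = 1 − (1−0.41) × (1−0.005376) = 0.413172
P(Dam spillway gate fails to open) [AND] = 0.015480 × 0.413172 = 0.006396
Rounded to 4 decimal places: P(Dam spillway gate fails to open) ≈ 0.0064.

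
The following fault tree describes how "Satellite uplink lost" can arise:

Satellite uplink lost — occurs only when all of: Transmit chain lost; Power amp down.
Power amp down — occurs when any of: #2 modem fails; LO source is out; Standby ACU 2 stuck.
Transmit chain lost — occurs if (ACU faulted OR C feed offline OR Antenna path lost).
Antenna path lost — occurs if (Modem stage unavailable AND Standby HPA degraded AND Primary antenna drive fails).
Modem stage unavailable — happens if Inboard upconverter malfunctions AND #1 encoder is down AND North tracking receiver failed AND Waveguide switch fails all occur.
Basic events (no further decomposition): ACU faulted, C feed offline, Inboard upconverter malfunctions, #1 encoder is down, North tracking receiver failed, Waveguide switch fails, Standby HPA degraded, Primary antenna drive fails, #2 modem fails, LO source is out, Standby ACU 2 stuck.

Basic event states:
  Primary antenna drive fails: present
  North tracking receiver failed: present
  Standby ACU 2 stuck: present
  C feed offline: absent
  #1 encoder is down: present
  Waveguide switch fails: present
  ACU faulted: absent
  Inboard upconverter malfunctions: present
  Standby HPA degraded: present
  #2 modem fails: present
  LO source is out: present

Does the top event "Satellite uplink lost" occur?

Yes

Modem stage unavailable [AND]: Inboard upconverter malfunctions=occurs, #1 encoder is down=occurs, North tracking receiver failed=occurs, Waveguide switch fails=occurs → all inputs occur → occurs.
Antenna path lost [AND]: Modem stage unavailable=occurs, Standby HPA degraded=occurs, Primary antenna drive fails=occurs → all inputs occur → occurs.
Transmit chain lost [OR]: ACU faulted=not, C feed offline=not, Antenna path lost=occurs → at least one input occurs → occurs.
Power amp down [OR]: #2 modem fails=occurs, LO source is out=occurs, Standby ACU 2 stuck=occurs → at least one input occurs → occurs.
Satellite uplink lost [AND]: Transmit chain lost=occurs, Power amp down=occurs → all inputs occur → occurs.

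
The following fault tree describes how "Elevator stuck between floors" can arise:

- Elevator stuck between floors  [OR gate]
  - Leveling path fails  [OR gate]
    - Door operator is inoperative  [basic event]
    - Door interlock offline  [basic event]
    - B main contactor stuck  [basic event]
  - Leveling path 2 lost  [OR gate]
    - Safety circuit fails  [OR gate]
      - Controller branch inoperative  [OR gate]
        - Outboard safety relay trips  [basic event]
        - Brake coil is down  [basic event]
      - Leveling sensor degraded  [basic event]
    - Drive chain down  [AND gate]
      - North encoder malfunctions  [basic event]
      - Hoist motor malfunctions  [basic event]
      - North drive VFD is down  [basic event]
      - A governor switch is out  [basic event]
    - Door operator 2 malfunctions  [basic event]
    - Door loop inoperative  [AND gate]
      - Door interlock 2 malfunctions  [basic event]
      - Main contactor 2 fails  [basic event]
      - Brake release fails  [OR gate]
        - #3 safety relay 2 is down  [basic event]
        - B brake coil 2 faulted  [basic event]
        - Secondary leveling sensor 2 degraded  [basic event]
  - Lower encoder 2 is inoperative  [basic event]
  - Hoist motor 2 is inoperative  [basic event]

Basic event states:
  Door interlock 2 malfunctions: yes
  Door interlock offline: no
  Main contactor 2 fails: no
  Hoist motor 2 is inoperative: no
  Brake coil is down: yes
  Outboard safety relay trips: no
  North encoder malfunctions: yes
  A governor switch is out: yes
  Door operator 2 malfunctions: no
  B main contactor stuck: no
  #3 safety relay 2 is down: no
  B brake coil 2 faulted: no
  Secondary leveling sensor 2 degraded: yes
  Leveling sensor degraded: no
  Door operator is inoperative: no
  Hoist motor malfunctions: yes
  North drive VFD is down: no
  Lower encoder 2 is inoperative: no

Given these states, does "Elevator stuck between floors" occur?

Leveling path fails [OR]: Door operator is inoperative=not, Door interlock offline=not, B main contactor stuck=not → no input occurs → does not occur.
Controller branch inoperative [OR]: Outboard safety relay trips=not, Brake coil is down=occurs → at least one input occurs → occurs.
Safety circuit fails [OR]: Controller branch inoperative=occurs, Leveling sensor degraded=not → at least one input occurs → occurs.
Drive chain down [AND]: North encoder malfunctions=occurs, Hoist motor malfunctions=occurs, North drive VFD is down=not, A governor switch is out=occurs → not all inputs occur → does not occur.
Brake release fails [OR]: #3 safety relay 2 is down=not, B brake coil 2 faulted=not, Secondary leveling sensor 2 degraded=occurs → at least one input occurs → occurs.
Door loop inoperative [AND]: Door interlock 2 malfunctions=occurs, Main contactor 2 fails=not, Brake release fails=occurs → not all inputs occur → does not occur.
Leveling path 2 lost [OR]: Safety circuit fails=occurs, Drive chain down=not, Door operator 2 malfunctions=not, Door loop inoperative=not → at least one input occurs → occurs.
Elevator stuck between floors [OR]: Leveling path fails=not, Leveling path 2 lost=occurs, Lower encoder 2 is inoperative=not, Hoist motor 2 is inoperative=not → at least one input occurs → occurs.

Yes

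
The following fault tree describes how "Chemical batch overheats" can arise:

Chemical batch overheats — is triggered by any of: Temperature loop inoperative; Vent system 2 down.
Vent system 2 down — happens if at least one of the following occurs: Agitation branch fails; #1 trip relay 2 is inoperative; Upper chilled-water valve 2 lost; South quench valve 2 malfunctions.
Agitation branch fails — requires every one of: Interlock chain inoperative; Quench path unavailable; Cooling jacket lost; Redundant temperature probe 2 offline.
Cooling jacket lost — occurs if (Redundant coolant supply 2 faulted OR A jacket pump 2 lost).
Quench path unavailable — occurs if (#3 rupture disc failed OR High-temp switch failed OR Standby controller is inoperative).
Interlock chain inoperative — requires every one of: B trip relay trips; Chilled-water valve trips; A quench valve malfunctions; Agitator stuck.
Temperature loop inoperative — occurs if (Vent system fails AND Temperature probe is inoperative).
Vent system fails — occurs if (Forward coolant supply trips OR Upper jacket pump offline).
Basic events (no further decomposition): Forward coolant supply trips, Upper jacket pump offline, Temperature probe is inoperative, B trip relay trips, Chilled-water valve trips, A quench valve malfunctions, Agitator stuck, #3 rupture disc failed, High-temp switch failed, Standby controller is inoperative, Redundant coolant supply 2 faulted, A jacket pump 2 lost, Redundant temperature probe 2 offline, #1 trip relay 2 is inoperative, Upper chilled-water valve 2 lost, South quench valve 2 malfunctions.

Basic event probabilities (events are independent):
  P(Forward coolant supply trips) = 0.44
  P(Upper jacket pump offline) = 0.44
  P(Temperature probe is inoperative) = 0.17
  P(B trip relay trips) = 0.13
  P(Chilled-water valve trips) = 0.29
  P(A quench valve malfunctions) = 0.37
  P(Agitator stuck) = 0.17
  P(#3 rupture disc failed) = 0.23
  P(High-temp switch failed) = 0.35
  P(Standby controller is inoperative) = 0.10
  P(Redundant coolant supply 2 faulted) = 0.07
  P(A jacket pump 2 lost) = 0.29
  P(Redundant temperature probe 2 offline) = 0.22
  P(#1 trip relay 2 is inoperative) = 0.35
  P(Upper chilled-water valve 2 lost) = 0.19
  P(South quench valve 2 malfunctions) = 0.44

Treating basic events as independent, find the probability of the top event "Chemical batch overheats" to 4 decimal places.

0.7396

P(Vent system fails) [OR] = 1 − (1−0.44) × (1−0.44) = 0.686400
P(Temperature loop inoperative) [AND] = 0.686400 × 0.17 = 0.116688
P(Interlock chain inoperative) [AND] = 0.13 × 0.29 × 0.37 × 0.17 = 0.002371
P(Quench path unavailable) [OR] = 1 − (1−0.23) × (1−0.35) × (1−0.10) = 0.549550
P(Cooling jacket lost) [OR] = 1 − (1−0.07) × (1−0.29) = 0.339700
P(Agitation branch fails) [AND] = 0.002371 × 0.549550 × 0.339700 × 0.22 = 0.000097
P(Vent system 2 down) [OR] = 1 − (1−0.000097) × (1−0.35) × (1−0.19) × (1−0.44) = 0.705189
P(Chemical batch overheats) [OR] = 1 − (1−0.116688) × (1−0.705189) = 0.739590
Rounded to 4 decimal places: P(Chemical batch overheats) ≈ 0.7396.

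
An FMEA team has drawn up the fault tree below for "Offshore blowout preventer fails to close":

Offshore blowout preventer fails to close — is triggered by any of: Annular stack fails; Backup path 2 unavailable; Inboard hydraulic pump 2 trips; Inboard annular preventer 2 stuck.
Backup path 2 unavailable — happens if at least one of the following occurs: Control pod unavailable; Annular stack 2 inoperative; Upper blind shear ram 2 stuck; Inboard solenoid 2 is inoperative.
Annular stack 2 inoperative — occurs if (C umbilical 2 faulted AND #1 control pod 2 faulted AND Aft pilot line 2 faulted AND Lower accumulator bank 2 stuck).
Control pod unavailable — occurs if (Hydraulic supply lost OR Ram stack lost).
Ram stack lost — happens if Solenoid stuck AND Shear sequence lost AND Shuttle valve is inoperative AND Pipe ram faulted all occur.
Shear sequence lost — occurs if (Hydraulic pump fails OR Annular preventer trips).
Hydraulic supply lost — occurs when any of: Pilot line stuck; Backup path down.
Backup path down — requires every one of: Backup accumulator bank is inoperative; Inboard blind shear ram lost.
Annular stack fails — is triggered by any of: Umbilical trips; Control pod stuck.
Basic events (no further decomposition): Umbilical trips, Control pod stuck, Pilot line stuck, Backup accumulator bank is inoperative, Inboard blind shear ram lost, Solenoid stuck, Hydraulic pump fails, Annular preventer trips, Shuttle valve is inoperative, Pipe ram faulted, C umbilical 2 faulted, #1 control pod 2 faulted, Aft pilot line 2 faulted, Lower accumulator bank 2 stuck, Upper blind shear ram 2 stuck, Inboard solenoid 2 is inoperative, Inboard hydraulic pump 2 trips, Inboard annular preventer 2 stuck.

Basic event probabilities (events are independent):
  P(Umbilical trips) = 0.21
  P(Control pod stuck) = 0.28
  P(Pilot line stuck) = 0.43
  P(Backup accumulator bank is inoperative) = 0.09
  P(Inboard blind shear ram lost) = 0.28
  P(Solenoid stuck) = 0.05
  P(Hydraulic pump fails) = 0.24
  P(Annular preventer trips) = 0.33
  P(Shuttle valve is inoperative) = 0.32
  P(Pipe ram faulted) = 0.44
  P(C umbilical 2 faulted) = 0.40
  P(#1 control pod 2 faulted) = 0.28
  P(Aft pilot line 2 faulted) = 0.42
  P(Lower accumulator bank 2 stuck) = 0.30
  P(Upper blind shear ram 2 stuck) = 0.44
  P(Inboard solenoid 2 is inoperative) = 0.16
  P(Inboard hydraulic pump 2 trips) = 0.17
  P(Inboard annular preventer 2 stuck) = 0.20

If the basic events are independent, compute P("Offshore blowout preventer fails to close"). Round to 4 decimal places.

0.9030

P(Annular stack fails) [OR] = 1 − (1−0.21) × (1−0.28) = 0.431200
P(Backup path down) [AND] = 0.09 × 0.28 = 0.025200
P(Hydraulic supply lost) [OR] = 1 − (1−0.43) × (1−0.025200) = 0.444364
P(Shear sequence lost) [OR] = 1 − (1−0.24) × (1−0.33) = 0.490800
P(Ram stack lost) [AND] = 0.05 × 0.490800 × 0.32 × 0.44 = 0.003455
P(Control pod unavailable) [OR] = 1 − (1−0.444364) × (1−0.003455) = 0.446284
P(Annular stack 2 inoperative) [AND] = 0.40 × 0.28 × 0.42 × 0.30 = 0.014112
P(Backup path 2 unavailable) [OR] = 1 − (1−0.446284) × (1−0.014112) × (1−0.44) × (1−0.16) = 0.743208
P(Offshore blowout preventer fails to close) [OR] = 1 − (1−0.431200) × (1−0.743208) × (1−0.17) × (1−0.20) = 0.903014
Rounded to 4 decimal places: P(Offshore blowout preventer fails to close) ≈ 0.9030.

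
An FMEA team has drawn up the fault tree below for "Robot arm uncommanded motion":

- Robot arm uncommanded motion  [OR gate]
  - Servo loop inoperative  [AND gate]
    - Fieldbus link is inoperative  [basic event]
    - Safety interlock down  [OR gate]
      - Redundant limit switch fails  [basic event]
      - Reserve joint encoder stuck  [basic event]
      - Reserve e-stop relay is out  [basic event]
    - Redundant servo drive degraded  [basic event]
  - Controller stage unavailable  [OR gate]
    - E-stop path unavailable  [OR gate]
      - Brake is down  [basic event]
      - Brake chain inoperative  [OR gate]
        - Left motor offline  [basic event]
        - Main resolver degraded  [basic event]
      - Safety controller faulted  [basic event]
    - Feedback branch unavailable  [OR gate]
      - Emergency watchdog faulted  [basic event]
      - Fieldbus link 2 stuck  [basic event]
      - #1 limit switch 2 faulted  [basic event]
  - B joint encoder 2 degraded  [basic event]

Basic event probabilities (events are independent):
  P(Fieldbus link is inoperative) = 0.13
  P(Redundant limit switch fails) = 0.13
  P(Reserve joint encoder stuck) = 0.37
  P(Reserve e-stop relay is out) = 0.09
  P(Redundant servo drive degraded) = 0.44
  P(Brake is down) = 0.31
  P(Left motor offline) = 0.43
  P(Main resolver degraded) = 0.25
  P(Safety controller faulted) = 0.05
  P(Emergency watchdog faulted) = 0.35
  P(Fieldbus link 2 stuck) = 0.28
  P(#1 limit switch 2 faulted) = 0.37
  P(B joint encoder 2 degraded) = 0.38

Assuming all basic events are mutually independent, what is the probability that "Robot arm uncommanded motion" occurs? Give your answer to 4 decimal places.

0.9502

P(Safety interlock down) [OR] = 1 − (1−0.13) × (1−0.37) × (1−0.09) = 0.501229
P(Servo loop inoperative) [AND] = 0.13 × 0.501229 × 0.44 = 0.028670
P(Brake chain inoperative) [OR] = 1 − (1−0.43) × (1−0.25) = 0.572500
P(E-stop path unavailable) [OR] = 1 − (1−0.31) × (1−0.572500) × (1−0.05) = 0.719774
P(Feedback branch unavailable) [OR] = 1 − (1−0.35) × (1−0.28) × (1−0.37) = 0.705160
P(Controller stage unavailable) [OR] = 1 − (1−0.719774) × (1−0.705160) = 0.917378
P(Robot arm uncommanded motion) [OR] = 1 − (1−0.028670) × (1−0.917378) × (1−0.38) = 0.950243
Rounded to 4 decimal places: P(Robot arm uncommanded motion) ≈ 0.9502.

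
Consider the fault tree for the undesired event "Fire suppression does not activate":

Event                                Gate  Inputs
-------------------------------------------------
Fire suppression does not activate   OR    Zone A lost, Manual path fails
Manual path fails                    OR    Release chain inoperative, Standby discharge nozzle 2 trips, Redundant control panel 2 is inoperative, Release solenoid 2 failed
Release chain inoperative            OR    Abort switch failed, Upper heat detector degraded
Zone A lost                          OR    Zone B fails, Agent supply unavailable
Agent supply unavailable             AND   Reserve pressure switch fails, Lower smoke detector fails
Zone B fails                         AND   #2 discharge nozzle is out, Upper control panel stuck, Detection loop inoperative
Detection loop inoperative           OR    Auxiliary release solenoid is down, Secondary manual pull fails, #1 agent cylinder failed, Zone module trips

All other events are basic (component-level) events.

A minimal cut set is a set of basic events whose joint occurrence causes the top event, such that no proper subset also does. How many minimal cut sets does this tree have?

Detection loop inoperative [OR]: union of children's cut sets → 4 cut set(s).
Zone B fails [AND]: one cut set from each child combined → 1 × 1 × 4 = 4 cut set(s).
Agent supply unavailable [AND]: one cut set from each child combined → 1 × 1 = 1 cut set(s).
Zone A lost [OR]: union of children's cut sets → 5 cut set(s).
Release chain inoperative [OR]: union of children's cut sets → 2 cut set(s).
Manual path fails [OR]: union of children's cut sets → 5 cut set(s).
Fire suppression does not activate [OR]: union of children's cut sets → 10 cut set(s).
Minimal cut sets: {#2 discharge nozzle is out, Auxiliary release solenoid is down, Upper control panel stuck}; {#2 discharge nozzle is out, Secondary manual pull fails, Upper control panel stuck}; {#1 agent cylinder failed, #2 discharge nozzle is out, Upper control panel stuck}; {#2 discharge nozzle is out, Upper control panel stuck, Zone module trips}; {Lower smoke detector fails, Reserve pressure switch fails}; {Abort switch failed}; {Upper heat detector degraded}; {Standby discharge nozzle 2 trips}; {Redundant control panel 2 is inoperative}; {Release solenoid 2 failed}.

10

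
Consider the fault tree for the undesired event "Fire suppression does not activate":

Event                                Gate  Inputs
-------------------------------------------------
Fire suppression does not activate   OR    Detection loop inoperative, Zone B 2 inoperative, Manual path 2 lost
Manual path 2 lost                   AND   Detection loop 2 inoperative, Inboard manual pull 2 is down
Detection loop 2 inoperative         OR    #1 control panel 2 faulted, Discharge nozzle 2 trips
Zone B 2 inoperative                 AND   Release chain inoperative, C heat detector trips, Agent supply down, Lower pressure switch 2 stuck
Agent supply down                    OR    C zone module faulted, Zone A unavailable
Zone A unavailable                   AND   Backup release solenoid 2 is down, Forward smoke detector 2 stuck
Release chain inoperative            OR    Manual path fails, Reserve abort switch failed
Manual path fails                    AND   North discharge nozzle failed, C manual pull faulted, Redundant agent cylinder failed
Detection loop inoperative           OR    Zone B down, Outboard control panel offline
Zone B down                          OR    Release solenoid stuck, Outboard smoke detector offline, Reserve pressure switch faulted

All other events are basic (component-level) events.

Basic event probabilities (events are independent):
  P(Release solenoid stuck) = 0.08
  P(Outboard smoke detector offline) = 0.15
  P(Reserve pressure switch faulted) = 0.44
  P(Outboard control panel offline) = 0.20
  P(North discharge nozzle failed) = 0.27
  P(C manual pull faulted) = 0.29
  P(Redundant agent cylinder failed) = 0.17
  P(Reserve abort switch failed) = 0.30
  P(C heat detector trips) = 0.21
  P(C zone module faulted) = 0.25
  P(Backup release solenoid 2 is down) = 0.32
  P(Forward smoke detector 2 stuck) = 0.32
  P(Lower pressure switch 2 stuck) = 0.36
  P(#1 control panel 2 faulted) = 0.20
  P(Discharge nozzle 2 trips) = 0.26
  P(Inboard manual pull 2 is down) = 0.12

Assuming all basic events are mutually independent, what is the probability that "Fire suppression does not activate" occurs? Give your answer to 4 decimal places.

0.6694

P(Zone B down) [OR] = 1 − (1−0.08) × (1−0.15) × (1−0.44) = 0.562080
P(Detection loop inoperative) [OR] = 1 − (1−0.562080) × (1−0.20) = 0.649664
P(Manual path fails) [AND] = 0.27 × 0.29 × 0.17 = 0.013311
P(Release chain inoperative) [OR] = 1 − (1−0.013311) × (1−0.30) = 0.309318
P(Zone A unavailable) [AND] = 0.32 × 0.32 = 0.102400
P(Agent supply down) [OR] = 1 − (1−0.25) × (1−0.102400) = 0.326800
P(Zone B 2 inoperative) [AND] = 0.309318 × 0.21 × 0.326800 × 0.36 = 0.007642
P(Detection loop 2 inoperative) [OR] = 1 − (1−0.20) × (1−0.26) = 0.408000
P(Manual path 2 lost) [AND] = 0.408000 × 0.12 = 0.048960
P(Fire suppression does not activate) [OR] = 1 − (1−0.649664) × (1−0.007642) × (1−0.048960) = 0.669363
Rounded to 4 decimal places: P(Fire suppression does not activate) ≈ 0.6694.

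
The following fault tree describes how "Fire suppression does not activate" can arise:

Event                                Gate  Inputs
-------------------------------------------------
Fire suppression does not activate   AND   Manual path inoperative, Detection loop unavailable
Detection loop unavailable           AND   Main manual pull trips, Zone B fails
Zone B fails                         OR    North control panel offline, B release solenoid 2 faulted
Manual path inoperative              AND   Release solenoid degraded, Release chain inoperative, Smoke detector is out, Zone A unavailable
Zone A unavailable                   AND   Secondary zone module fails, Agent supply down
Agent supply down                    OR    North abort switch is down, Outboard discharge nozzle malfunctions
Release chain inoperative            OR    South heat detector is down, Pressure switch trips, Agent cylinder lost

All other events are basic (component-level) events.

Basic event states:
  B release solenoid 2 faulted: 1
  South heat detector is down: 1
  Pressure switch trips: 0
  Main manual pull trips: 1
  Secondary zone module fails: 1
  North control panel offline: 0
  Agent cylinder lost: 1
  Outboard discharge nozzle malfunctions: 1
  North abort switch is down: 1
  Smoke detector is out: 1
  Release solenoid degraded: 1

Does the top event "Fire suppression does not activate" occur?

Yes

Release chain inoperative [OR]: South heat detector is down=occurs, Pressure switch trips=not, Agent cylinder lost=occurs → at least one input occurs → occurs.
Agent supply down [OR]: North abort switch is down=occurs, Outboard discharge nozzle malfunctions=occurs → at least one input occurs → occurs.
Zone A unavailable [AND]: Secondary zone module fails=occurs, Agent supply down=occurs → all inputs occur → occurs.
Manual path inoperative [AND]: Release solenoid degraded=occurs, Release chain inoperative=occurs, Smoke detector is out=occurs, Zone A unavailable=occurs → all inputs occur → occurs.
Zone B fails [OR]: North control panel offline=not, B release solenoid 2 faulted=occurs → at least one input occurs → occurs.
Detection loop unavailable [AND]: Main manual pull trips=occurs, Zone B fails=occurs → all inputs occur → occurs.
Fire suppression does not activate [AND]: Manual path inoperative=occurs, Detection loop unavailable=occurs → all inputs occur → occurs.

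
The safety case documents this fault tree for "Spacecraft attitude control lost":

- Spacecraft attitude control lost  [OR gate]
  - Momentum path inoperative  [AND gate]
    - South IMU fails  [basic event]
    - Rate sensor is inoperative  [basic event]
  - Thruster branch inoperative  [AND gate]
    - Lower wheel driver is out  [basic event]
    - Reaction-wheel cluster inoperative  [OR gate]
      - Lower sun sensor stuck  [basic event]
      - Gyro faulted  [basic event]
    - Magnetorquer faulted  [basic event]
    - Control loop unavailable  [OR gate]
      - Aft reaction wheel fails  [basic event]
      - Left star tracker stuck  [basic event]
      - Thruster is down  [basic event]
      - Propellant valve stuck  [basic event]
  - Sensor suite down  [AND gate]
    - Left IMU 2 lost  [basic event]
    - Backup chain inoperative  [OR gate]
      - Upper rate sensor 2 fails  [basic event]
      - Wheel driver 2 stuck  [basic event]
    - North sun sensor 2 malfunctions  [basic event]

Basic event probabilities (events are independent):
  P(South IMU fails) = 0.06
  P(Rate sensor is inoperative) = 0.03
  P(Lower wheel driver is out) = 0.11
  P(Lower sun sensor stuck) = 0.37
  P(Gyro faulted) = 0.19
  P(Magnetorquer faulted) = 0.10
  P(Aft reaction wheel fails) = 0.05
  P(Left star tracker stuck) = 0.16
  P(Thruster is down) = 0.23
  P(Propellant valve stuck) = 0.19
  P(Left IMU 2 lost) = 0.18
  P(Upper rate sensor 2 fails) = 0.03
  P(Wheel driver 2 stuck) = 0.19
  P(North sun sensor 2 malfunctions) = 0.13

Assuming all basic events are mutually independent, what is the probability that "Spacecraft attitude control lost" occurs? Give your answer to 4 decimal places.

P(Momentum path inoperative) [AND] = 0.06 × 0.03 = 0.001800
P(Reaction-wheel cluster inoperative) [OR] = 1 − (1−0.37) × (1−0.19) = 0.489700
P(Control loop unavailable) [OR] = 1 − (1−0.05) × (1−0.16) × (1−0.23) × (1−0.19) = 0.502287
P(Thruster branch inoperative) [AND] = 0.11 × 0.489700 × 0.10 × 0.502287 = 0.002706
P(Backup chain inoperative) [OR] = 1 − (1−0.03) × (1−0.19) = 0.214300
P(Sensor suite down) [AND] = 0.18 × 0.214300 × 0.13 = 0.005015
P(Spacecraft attitude control lost) [OR] = 1 − (1−0.001800) × (1−0.002706) × (1−0.005015) = 0.009494
Rounded to 4 decimal places: P(Spacecraft attitude control lost) ≈ 0.0095.

0.0095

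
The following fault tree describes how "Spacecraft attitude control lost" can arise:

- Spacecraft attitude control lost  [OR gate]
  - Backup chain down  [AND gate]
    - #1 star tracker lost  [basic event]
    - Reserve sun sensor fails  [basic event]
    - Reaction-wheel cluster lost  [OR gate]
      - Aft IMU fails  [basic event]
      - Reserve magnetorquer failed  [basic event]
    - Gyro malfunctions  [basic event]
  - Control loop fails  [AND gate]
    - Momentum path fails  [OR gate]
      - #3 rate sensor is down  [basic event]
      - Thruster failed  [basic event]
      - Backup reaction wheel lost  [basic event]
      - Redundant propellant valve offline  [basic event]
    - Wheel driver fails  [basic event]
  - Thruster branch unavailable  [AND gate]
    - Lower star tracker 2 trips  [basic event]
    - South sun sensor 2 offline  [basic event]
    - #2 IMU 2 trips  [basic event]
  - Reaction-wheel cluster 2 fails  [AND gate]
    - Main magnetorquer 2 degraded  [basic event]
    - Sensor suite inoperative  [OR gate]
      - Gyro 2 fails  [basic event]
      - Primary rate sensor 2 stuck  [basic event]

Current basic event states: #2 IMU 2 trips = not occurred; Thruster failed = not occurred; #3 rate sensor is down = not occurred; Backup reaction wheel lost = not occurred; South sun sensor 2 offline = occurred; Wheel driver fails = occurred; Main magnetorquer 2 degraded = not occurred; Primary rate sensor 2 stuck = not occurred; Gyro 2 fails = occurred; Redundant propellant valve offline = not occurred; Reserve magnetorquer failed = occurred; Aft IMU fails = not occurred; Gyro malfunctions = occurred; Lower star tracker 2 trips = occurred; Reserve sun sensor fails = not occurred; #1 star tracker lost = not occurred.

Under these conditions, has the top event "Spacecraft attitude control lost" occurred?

Reaction-wheel cluster lost [OR]: Aft IMU fails=not, Reserve magnetorquer failed=occurs → at least one input occurs → occurs.
Backup chain down [AND]: #1 star tracker lost=not, Reserve sun sensor fails=not, Reaction-wheel cluster lost=occurs, Gyro malfunctions=occurs → not all inputs occur → does not occur.
Momentum path fails [OR]: #3 rate sensor is down=not, Thruster failed=not, Backup reaction wheel lost=not, Redundant propellant valve offline=not → no input occurs → does not occur.
Control loop fails [AND]: Momentum path fails=not, Wheel driver fails=occurs → not all inputs occur → does not occur.
Thruster branch unavailable [AND]: Lower star tracker 2 trips=occurs, South sun sensor 2 offline=occurs, #2 IMU 2 trips=not → not all inputs occur → does not occur.
Sensor suite inoperative [OR]: Gyro 2 fails=occurs, Primary rate sensor 2 stuck=not → at least one input occurs → occurs.
Reaction-wheel cluster 2 fails [AND]: Main magnetorquer 2 degraded=not, Sensor suite inoperative=occurs → not all inputs occur → does not occur.
Spacecraft attitude control lost [OR]: Backup chain down=not, Control loop fails=not, Thruster branch unavailable=not, Reaction-wheel cluster 2 fails=not → no input occurs → does not occur.

No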